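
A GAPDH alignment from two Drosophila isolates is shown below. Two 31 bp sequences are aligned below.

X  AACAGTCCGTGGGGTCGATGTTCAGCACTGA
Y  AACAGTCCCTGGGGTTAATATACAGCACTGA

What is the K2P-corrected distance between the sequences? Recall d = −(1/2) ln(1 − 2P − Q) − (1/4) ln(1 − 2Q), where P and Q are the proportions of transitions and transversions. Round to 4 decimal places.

0.1838

Of 31 sites, 3 differences are transitions and 2 are transversions, so P = 3/31 ≈ 0.096774 and Q = 2/31 ≈ 0.064516.
Under the Kimura two-parameter model, d = −½ ln(1 − 2P − Q) − ¼ ln(1 − 2Q).
1 − 2P − Q = 0.741936, giving −½ ln(0.741936) = 0.149246.
1 − 2Q = 0.870968, giving −¼ ln(0.870968) = 0.034538.
d = 0.149246 + 0.034538 = 0.183784.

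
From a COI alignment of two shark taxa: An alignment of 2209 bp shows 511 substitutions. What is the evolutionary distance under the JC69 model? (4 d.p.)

p = 511/2209 ≈ 0.231326.
d = −(3/4) ln(1 − 4p/3) = −0.75 ln(1 − 0.308435) = −0.75 ln(0.691565)
  = −0.75 × (-0.368798) = 0.276599 substitutions/site.

0.2766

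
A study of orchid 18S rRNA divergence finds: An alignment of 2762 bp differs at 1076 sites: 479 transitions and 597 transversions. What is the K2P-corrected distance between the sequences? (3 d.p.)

P = 479/2762 ≈ 0.173425 and Q = 597/2762 ≈ 0.216148.
Under the Kimura two-parameter model, d = −½ ln(1 − 2P − Q) − ¼ ln(1 − 2Q).
1 − 2P − Q = 0.437002, giving −½ ln(0.437002) = 0.413909.
1 − 2Q = 0.567704, giving −¼ ln(0.567704) = 0.141539.
d = 0.413909 + 0.141539 = 0.555448.

0.555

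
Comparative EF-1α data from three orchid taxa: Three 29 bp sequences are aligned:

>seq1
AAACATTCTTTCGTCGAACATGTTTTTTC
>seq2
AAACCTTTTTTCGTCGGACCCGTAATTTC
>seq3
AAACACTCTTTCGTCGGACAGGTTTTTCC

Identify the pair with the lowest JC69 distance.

seq1 and seq3

seq1–seq2: 7/29 differ, p = 0.241, d = 0.291.
seq1–seq3: 4/29 differ, p = 0.138, d = 0.152.
seq2–seq3: 8/29 differ, p = 0.276, d = 0.344.
The smallest distance is between seq1 and seq3.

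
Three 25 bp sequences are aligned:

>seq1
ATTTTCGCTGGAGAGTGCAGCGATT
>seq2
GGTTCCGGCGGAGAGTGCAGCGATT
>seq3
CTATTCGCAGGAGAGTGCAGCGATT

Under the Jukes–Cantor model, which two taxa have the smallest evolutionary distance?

seq1 and seq3

seq1–seq2: 5/25 differ, p = 0.200, d = 0.233.
seq1–seq3: 3/25 differ, p = 0.120, d = 0.131.
seq2–seq3: 6/25 differ, p = 0.240, d = 0.289.
The smallest distance is between seq1 and seq3.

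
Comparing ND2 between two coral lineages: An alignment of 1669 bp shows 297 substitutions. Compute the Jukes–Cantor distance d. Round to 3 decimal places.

p = 297/1669 ≈ 0.177951.
d = −(3/4) ln(1 − 4p/3) = −0.75 ln(1 − 0.237268) = −0.75 ln(0.762732)
  = −0.75 × (-0.270849) = 0.203137 substitutions/site.

0.203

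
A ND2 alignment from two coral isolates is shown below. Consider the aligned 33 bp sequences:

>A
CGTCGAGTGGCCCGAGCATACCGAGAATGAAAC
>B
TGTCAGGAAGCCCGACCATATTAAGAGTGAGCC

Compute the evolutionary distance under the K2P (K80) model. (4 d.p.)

0.5560

Of 33 sites, 9 differences are transitions and 3 are transversions, so P = 9/33 ≈ 0.272727 and Q = 3/33 ≈ 0.090909.
Under the Kimura two-parameter model, d = −½ ln(1 − 2P − Q) − ¼ ln(1 − 2Q).
1 − 2P − Q = 0.363637, giving −½ ln(0.363637) = 0.505800.
1 − 2Q = 0.818182, giving −¼ ln(0.818182) = 0.050168.
d = 0.505800 + 0.050168 = 0.555968.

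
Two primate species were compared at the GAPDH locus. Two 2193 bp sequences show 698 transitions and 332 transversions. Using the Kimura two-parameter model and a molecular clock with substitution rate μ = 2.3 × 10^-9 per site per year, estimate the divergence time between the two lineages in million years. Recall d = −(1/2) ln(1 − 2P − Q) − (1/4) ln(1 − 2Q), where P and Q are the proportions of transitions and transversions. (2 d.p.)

P = 698/2193 ≈ 0.318285 and Q = 332/2193 ≈ 0.151391.
Under the Kimura two-parameter model, d = −½ ln(1 − 2P − Q) − ¼ ln(1 − 2Q).
1 − 2P − Q = 0.212039, giving −½ ln(0.212039) = 0.775493.
1 − 2Q = 0.697218, giving −¼ ln(0.697218) = 0.090164.
d = 0.775493 + 0.090164 = 0.865657.
Under a molecular clock d = 2μt, so t = d/(2μ) = 0.865657 / (2 × 2.3 × 10^-9) = 188.19 million years.

188.19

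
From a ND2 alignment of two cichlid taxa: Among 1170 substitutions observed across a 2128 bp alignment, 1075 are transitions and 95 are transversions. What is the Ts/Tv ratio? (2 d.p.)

11.32

R = 1075/95 = 11.315789… ≈ 11.32 (to 2 d.p.).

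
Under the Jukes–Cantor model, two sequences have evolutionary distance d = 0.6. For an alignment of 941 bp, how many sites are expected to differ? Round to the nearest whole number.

Invert JC69: p = (3/4)(1 − e^(−4d/3)) = 0.75 × (1 − e^(-0.8)) = 0.75 × (1 − 0.449329) = 0.413003.
Expected differing sites = pL ≈ 0.413003 × 941 = 388.635823 ≈ 389.

389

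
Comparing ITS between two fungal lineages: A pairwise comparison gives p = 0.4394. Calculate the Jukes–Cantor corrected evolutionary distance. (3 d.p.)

d = −(3/4) ln(1 − 4p/3) = −0.75 ln(1 − 0.585867) = −0.75 ln(0.414133)
  = −0.75 × (-0.881568) = 0.661176 substitutions/site.

0.661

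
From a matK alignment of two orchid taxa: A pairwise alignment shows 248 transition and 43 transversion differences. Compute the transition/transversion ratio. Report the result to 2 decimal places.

R = 248/43 = 5.767441… ≈ 5.77 (to 2 d.p.).

5.77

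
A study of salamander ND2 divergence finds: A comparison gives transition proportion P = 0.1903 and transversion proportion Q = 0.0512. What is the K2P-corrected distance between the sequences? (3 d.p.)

Under the Kimura two-parameter model, d = −½ ln(1 − 2P − Q) − ¼ ln(1 − 2Q).
1 − 2P − Q = 0.5682, giving −½ ln(0.5682) = 0.282641.
1 − 2Q = 0.8976, giving −¼ ln(0.8976) = 0.027008.
d = 0.282641 + 0.027008 = 0.309649.

0.310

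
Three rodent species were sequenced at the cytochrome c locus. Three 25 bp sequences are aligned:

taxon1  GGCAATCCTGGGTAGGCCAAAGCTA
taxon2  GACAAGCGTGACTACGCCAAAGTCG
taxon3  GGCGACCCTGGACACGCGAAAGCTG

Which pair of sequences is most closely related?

taxon1–taxon2: 9/25 differ, p = 0.360, d = 0.490.
taxon1–taxon3: 7/25 differ, p = 0.280, d = 0.351.
taxon2–taxon3: 10/25 differ, p = 0.400, d = 0.572.
The smallest distance is between taxon1 and taxon3.

taxon1 and taxon3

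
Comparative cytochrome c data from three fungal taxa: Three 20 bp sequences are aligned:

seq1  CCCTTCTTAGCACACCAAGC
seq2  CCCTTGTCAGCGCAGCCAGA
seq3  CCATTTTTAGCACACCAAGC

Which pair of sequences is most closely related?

seq1–seq2: 6/20 differ, p = 0.300, d = 0.383.
seq1–seq3: 2/20 differ, p = 0.100, d = 0.107.
seq2–seq3: 7/20 differ, p = 0.350, d = 0.471.
The smallest distance is between seq1 and seq3.

seq1 and seq3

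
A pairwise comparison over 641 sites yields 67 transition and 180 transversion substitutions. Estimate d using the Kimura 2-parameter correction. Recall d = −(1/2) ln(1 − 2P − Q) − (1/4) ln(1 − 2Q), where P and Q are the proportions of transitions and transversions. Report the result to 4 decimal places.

P = 67/641 ≈ 0.104524 and Q = 180/641 ≈ 0.280811.
Under the Kimura two-parameter model, d = −½ ln(1 − 2P − Q) − ¼ ln(1 − 2Q).
1 − 2P − Q = 0.510141, giving −½ ln(0.510141) = 0.336534.
1 − 2Q = 0.438378, giving −¼ ln(0.438378) = 0.206168.
d = 0.336534 + 0.206168 = 0.542702.

0.5427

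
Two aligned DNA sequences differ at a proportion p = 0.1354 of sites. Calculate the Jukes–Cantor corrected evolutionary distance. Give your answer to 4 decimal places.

d = −(3/4) ln(1 − 4p/3) = −0.75 ln(1 − 0.180533) = −0.75 ln(0.819467)
  = −0.75 × (-0.199101) = 0.149326 substitutions/site.

0.1493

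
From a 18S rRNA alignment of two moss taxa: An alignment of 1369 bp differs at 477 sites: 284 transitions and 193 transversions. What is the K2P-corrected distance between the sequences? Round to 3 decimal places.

0.489

P = 284/1369 ≈ 0.207451 and Q = 193/1369 ≈ 0.140979.
Under the Kimura two-parameter model, d = −½ ln(1 − 2P − Q) − ¼ ln(1 − 2Q).
1 − 2P − Q = 0.444119, giving −½ ln(0.444119) = 0.405831.
1 − 2Q = 0.718042, giving −¼ ln(0.718042) = 0.082807.
d = 0.405831 + 0.082807 = 0.488638.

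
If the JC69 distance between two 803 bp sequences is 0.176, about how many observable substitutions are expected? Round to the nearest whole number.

Invert JC69: p = (3/4)(1 − e^(−4d/3)) = 0.75 × (1 − e^(-0.234667)) = 0.75 × (1 − 0.790834) = 0.156875.
Expected differing sites = pL ≈ 0.156875 × 803 = 125.970625 ≈ 126.

126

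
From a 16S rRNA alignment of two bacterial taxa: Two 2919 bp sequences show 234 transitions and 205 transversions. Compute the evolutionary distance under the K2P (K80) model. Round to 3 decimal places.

0.169

P = 234/2919 ≈ 0.080164 and Q = 205/2919 ≈ 0.07023.
Under the Kimura two-parameter model, d = −½ ln(1 − 2P − Q) − ¼ ln(1 − 2Q).
1 − 2P − Q = 0.769442, giving −½ ln(0.769442) = 0.131045.
1 − 2Q = 0.85954, giving −¼ ln(0.85954) = 0.037839.
d = 0.131045 + 0.037839 = 0.168884.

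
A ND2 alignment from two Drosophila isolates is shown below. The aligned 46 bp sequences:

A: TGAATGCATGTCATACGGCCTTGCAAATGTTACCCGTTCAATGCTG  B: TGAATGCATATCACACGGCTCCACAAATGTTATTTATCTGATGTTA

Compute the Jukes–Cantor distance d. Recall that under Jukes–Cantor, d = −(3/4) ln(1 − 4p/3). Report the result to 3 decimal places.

The sequences differ at 15 of 46 sites, so p = 15/46 ≈ 0.326087.
d = −(3/4) ln(1 − 4p/3) = −0.75 ln(1 − 0.434783) = −0.75 ln(0.565217)
  = −0.75 × (-0.570546) = 0.427910 substitutions/site.

0.428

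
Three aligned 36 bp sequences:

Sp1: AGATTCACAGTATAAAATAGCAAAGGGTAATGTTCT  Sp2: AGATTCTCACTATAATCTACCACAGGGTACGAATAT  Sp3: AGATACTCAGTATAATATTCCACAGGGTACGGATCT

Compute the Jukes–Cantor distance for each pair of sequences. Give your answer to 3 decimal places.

d(Sp1,Sp2) = 0.392, d(Sp1,Sp3) = 0.304, d(Sp2,Sp3) = 0.188

Sp1–Sp2: 11/36 sites differ → p ≈ 0.305556, d = −0.75 ln(1 − 0.407408) = 0.392437 ≈ 0.392.
Sp1–Sp3: 9/36 sites differ → p = 0.25, d = −0.75 ln(1 − 0.333333) = 0.304098 ≈ 0.304.
Sp2–Sp3: 6/36 sites differ → p ≈ 0.166667, d = −0.75 ln(1 − 0.222223) = 0.188487 ≈ 0.188.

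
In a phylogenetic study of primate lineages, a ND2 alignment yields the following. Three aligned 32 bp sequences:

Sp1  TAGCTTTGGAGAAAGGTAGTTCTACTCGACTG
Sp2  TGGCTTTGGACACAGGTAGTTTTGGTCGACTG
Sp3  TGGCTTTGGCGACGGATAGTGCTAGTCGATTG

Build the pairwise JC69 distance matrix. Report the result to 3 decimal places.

d(Sp1,Sp2) = 0.216, d(Sp1,Sp3) = 0.304, d(Sp2,Sp3) = 0.304

Sp1–Sp2: 6/32 sites differ → p = 0.1875, d = −0.75 ln(1 − 0.25) = 0.215762 ≈ 0.216.
Sp1–Sp3: 8/32 sites differ → p = 0.25, d = −0.75 ln(1 − 0.333333) = 0.304098 ≈ 0.304.
Sp2–Sp3: 8/32 sites differ → p = 0.25, d = −0.75 ln(1 − 0.333333) = 0.304098 ≈ 0.304.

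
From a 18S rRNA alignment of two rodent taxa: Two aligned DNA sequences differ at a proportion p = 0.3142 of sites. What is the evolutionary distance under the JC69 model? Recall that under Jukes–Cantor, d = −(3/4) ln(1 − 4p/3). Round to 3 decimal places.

d = −(3/4) ln(1 − 4p/3) = −0.75 ln(1 − 0.418933) = −0.75 ln(0.581067)
  = −0.75 × (-0.542889) = 0.407167 substitutions/site.

0.407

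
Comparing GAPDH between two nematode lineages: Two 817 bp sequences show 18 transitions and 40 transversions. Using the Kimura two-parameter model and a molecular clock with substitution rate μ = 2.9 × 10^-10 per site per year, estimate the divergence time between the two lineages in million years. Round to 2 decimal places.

P = 18/817 ≈ 0.022032 and Q = 40/817 ≈ 0.04896.
Under the Kimura two-parameter model, d = −½ ln(1 − 2P − Q) − ¼ ln(1 − 2Q).
1 − 2P − Q = 0.906976, giving −½ ln(0.906976) = 0.048820.
1 − 2Q = 0.90208, giving −¼ ln(0.90208) = 0.025763.
d = 0.048820 + 0.025763 = 0.074583.
Under a molecular clock d = 2μt, so t = d/(2μ) = 0.074583 / (2 × 2.9 × 10^-10) = 128.59 million years.

128.59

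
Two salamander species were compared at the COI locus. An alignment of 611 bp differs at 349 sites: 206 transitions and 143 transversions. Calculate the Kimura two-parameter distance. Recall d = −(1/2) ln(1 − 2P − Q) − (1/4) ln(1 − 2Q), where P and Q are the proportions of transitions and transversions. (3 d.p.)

P = 206/611 ≈ 0.337152 and Q = 143/611 ≈ 0.234043.
Under the Kimura two-parameter model, d = −½ ln(1 − 2P − Q) − ¼ ln(1 − 2Q).
1 − 2P − Q = 0.091653, giving −½ ln(0.091653) = 1.194873.
1 − 2Q = 0.531914, giving −¼ ln(0.531914) = 0.157818.
d = 1.194873 + 0.157818 = 1.352691.

1.353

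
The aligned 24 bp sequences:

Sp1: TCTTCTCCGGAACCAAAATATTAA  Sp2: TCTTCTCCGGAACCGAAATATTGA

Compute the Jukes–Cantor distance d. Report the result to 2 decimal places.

0.09

The sequences differ at 2 of 24 sites (15, 23), so p = 2/24 ≈ 0.083333.
d = −(3/4) ln(1 − 4p/3) = −0.75 ln(1 − 0.111111) = −0.75 ln(0.888889)
  = −0.75 × (-0.117783) = 0.088337 substitutions/site.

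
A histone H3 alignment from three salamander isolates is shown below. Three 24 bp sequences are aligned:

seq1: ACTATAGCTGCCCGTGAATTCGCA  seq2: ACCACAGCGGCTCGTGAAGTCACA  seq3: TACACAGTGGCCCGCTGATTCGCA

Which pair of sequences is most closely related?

seq1 and seq2

seq1–seq2: 6/24 differ, p = 0.250, d = 0.304.
seq1–seq3: 9/24 differ, p = 0.375, d = 0.520.
seq2–seq3: 9/24 differ, p = 0.375, d = 0.520.
The smallest distance is between seq1 and seq2.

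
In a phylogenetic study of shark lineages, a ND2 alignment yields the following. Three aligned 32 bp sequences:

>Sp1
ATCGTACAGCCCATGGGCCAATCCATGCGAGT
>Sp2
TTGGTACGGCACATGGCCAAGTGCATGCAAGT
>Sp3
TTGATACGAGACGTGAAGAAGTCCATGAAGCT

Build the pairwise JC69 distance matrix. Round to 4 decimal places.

d(Sp1,Sp2) = 0.3525, d(Sp1,Sp3) = 0.9241, d(Sp2,Sp3) = 0.4598

Sp1–Sp2: 9/32 sites differ → p = 0.28125, d = −0.75 ln(1 − 0.375) = 0.352503 ≈ 0.3525.
Sp1–Sp3: 17/32 sites differ → p = 0.53125, d = −0.75 ln(1 − 0.708333) = 0.924107 ≈ 0.9241.
Sp2–Sp3: 11/32 sites differ → p = 0.34375, d = −0.75 ln(1 − 0.458333) = 0.459828 ≈ 0.4598.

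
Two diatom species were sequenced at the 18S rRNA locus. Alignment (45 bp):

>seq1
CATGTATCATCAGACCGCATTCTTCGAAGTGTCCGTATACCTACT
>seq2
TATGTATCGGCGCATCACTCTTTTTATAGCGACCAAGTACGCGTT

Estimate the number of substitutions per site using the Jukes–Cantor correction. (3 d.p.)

The sequences differ at 22 of 45 sites, so p = 22/45 ≈ 0.488889.
d = −(3/4) ln(1 − 4p/3) = −0.75 ln(1 − 0.651852) = −0.75 ln(0.348148)
  = −0.75 × (-1.055128) = 0.791346 substitutions/site.

0.791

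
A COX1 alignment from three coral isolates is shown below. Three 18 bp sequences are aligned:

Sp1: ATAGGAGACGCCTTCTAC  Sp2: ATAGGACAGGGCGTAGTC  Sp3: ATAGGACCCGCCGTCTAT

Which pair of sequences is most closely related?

Sp1–Sp2: 7/18 differ, p = 0.389, d = 0.548.
Sp1–Sp3: 4/18 differ, p = 0.222, d = 0.264.
Sp2–Sp3: 7/18 differ, p = 0.389, d = 0.548.
The smallest distance is between Sp1 and Sp3.

Sp1 and Sp3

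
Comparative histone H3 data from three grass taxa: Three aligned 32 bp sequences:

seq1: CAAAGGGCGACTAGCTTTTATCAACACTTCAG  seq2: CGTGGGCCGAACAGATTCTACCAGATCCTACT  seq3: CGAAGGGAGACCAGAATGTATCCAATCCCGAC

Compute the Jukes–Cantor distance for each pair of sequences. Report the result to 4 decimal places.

seq1–seq2: 16/32 sites differ → p = 0.5, d = −0.75 ln(1 − 0.666667) = 0.823960 ≈ 0.8240.
seq1–seq3: 13/32 sites differ → p = 0.40625, d = −0.75 ln(1 − 0.541667) = 0.585119 ≈ 0.5851.
seq2–seq3: 14/32 sites differ → p = 0.4375, d = −0.75 ln(1 − 0.583333) = 0.656601 ≈ 0.6566.

d(seq1,seq2) = 0.8240, d(seq1,seq3) = 0.5851, d(seq2,seq3) = 0.6566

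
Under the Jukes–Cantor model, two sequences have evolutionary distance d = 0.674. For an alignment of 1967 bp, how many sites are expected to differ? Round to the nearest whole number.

875

Invert JC69: p = (3/4)(1 − e^(−4d/3)) = 0.75 × (1 − e^(-0.898667)) = 0.75 × (1 − 0.407112) = 0.444666.
Expected differing sites = pL ≈ 0.444666 × 1967 = 874.658022 ≈ 875.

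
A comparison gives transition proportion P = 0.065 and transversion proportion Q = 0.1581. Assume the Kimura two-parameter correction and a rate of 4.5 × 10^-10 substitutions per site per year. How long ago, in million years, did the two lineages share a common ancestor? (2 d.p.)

294.37

Under the Kimura two-parameter model, d = −½ ln(1 − 2P − Q) − ¼ ln(1 − 2Q).
1 − 2P − Q = 0.7119, giving −½ ln(0.7119) = 0.169909.
1 − 2Q = 0.6838, giving −¼ ln(0.6838) = 0.095022.
d = 0.169909 + 0.095022 = 0.264931.
Under a molecular clock d = 2μt, so t = d/(2μ) = 0.264931 / (2 × 4.5 × 10^-10) = 294.37 million years.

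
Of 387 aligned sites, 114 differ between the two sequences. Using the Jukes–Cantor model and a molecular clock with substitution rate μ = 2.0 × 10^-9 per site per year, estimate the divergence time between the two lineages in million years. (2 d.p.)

93.53

p = 114/387 ≈ 0.294574.
d = −(3/4) ln(1 − 4p/3) = −0.75 ln(1 − 0.392765) = −0.75 ln(0.607235)
  = −0.75 × (-0.498839) = 0.374129 substitutions/site.
Under a molecular clock d = 2μt, so t = d/(2μ) = 0.374129 / (2 × 2.0 × 10^-9) = 93.53 million years.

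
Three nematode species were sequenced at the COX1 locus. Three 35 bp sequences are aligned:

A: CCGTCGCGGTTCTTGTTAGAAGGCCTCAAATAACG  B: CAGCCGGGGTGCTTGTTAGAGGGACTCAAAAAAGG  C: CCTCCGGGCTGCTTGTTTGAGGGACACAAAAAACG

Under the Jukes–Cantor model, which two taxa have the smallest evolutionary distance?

A–B: 8/35 differ, p = 0.229, d = 0.273.
A–C: 10/35 differ, p = 0.286, d = 0.360.
B–C: 6/35 differ, p = 0.171, d = 0.195.
The smallest distance is between B and C.

B and C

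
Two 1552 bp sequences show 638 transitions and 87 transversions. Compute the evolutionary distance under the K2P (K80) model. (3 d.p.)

1.083

P = 638/1552 ≈ 0.411082 and Q = 87/1552 ≈ 0.056057.
Under the Kimura two-parameter model, d = −½ ln(1 − 2P − Q) − ¼ ln(1 − 2Q).
1 − 2P − Q = 0.121779, giving −½ ln(0.121779) = 1.052774.
1 − 2Q = 0.887886, giving −¼ ln(0.887886) = 0.029728.
d = 1.052774 + 0.029728 = 1.082502.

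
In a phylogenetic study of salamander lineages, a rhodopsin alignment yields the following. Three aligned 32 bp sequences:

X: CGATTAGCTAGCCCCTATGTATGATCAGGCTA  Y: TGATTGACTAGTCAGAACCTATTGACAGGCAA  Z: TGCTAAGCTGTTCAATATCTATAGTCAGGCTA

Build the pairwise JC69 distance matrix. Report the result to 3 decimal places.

d(X,Y) = 0.585, d(X,Z) = 0.460, d(Y,Z) = 0.520

X–Y: 13/32 sites differ → p = 0.40625, d = −0.75 ln(1 − 0.541667) = 0.585119 ≈ 0.585.
X–Z: 11/32 sites differ → p = 0.34375, d = −0.75 ln(1 − 0.458333) = 0.459828 ≈ 0.460.
Y–Z: 12/32 sites differ → p = 0.375, d = −0.75 ln(1 − 0.5) = 0.519860 ≈ 0.520.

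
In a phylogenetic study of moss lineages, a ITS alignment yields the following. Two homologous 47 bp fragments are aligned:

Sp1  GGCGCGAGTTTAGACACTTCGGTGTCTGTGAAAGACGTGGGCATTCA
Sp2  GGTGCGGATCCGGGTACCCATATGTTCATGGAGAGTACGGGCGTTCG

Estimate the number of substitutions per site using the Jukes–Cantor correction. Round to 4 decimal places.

The sequences differ at 25 of 47 sites, so p = 25/47 ≈ 0.531915.
d = −(3/4) ln(1 − 4p/3) = −0.75 ln(1 − 0.70922) = −0.75 ln(0.29078)
  = −0.75 × (-1.235188) = 0.926391 substitutions/site.

0.9264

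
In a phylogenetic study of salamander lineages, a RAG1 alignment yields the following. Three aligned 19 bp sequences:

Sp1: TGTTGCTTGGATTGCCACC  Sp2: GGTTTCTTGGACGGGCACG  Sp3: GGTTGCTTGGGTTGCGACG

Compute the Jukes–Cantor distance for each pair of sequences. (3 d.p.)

Sp1–Sp2: 6/19 sites differ → p ≈ 0.315789, d = −0.75 ln(1 − 0.421052) = 0.409907 ≈ 0.410.
Sp1–Sp3: 4/19 sites differ → p ≈ 0.210526, d = −0.75 ln(1 − 0.280701) = 0.247109 ≈ 0.247.
Sp2–Sp3: 6/19 sites differ → p ≈ 0.315789, d = −0.75 ln(1 − 0.421052) = 0.409907 ≈ 0.410.

d(Sp1,Sp2) = 0.410, d(Sp1,Sp3) = 0.247, d(Sp2,Sp3) = 0.410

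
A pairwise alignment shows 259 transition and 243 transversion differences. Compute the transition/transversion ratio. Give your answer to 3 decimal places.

R = 259/243 = 1.065843… ≈ 1.066 (to 3 d.p.).

1.066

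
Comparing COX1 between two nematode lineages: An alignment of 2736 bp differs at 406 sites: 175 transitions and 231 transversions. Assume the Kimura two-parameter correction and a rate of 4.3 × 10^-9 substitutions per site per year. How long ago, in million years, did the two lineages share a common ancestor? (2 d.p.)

P = 175/2736 ≈ 0.063962 and Q = 231/2736 ≈ 0.08443.
Under the Kimura two-parameter model, d = −½ ln(1 − 2P − Q) − ¼ ln(1 − 2Q).
1 − 2P − Q = 0.787646, giving −½ ln(0.787646) = 0.119353.
1 − 2Q = 0.83114, giving −¼ ln(0.83114) = 0.046239.
d = 0.119353 + 0.046239 = 0.165592.
Under a molecular clock d = 2μt, so t = d/(2μ) = 0.165592 / (2 × 4.3 × 10^-9) = 19.25 million years.

19.25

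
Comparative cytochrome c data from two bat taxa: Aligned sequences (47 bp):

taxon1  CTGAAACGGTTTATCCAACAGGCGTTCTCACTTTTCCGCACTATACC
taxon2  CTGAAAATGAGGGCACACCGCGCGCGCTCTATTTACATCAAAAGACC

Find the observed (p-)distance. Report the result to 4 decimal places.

0.4468

The sequences differ at 21 of 47 positions.
p = 21/47 = 0.446808… ≈ 0.4468 (to 4 d.p.).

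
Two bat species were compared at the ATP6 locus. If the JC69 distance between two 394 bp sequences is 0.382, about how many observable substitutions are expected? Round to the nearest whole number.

118

Invert JC69: p = (3/4)(1 − e^(−4d/3)) = 0.75 × (1 − e^(-0.509333)) = 0.75 × (1 − 0.600896) = 0.299328.
Expected differing sites = pL ≈ 0.299328 × 394 = 117.935232 ≈ 118.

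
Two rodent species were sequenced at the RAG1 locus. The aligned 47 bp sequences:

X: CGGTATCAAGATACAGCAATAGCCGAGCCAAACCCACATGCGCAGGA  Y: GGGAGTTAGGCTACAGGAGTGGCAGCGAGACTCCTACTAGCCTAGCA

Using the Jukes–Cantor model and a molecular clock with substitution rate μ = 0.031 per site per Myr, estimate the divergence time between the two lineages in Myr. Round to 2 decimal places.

The sequences differ at 21 of 47 sites, so p = 21/47 ≈ 0.446809.
d = −(3/4) ln(1 − 4p/3) = −0.75 ln(1 − 0.595745) = −0.75 ln(0.404255)
  = −0.75 × (-0.905709) = 0.679282 substitutions/site.
Under a molecular clock d = 2μt, so t = d/(2μ) = 0.679282 / (2 × 0.031) = 10.96 Myr.

10.96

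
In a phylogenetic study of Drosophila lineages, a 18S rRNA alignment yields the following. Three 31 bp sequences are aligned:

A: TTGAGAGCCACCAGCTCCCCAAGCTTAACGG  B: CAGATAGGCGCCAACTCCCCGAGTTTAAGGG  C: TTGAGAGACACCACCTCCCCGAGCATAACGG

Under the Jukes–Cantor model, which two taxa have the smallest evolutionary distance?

A–B: 9/31 differ, p = 0.290, d = 0.367.
A–C: 4/31 differ, p = 0.129, d = 0.142.
B–C: 9/31 differ, p = 0.290, d = 0.367.
The smallest distance is between A and C.

A and C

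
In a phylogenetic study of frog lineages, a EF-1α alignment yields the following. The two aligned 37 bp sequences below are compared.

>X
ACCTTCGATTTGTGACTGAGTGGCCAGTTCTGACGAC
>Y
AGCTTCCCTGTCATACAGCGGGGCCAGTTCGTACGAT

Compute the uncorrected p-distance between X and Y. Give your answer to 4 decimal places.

0.3514

The sequences differ at 13 of 37 positions.
p = 13/37 = 0.351351… ≈ 0.3514 (to 4 d.p.).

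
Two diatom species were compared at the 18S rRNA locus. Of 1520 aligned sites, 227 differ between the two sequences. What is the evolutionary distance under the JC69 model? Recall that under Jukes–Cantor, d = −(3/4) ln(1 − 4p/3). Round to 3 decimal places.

0.167

p = 227/1520 ≈ 0.149342.
d = −(3/4) ln(1 − 4p/3) = −0.75 ln(1 − 0.199123) = −0.75 ln(0.800877)
  = −0.75 × (-0.222048) = 0.166536 substitutions/site.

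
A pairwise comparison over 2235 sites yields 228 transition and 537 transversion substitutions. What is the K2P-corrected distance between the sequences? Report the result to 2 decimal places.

0.46

P = 228/2235 ≈ 0.102013 and Q = 537/2235 ≈ 0.240268.
Under the Kimura two-parameter model, d = −½ ln(1 − 2P − Q) − ¼ ln(1 − 2Q).
1 − 2P − Q = 0.555706, giving −½ ln(0.555706) = 0.293758.
1 − 2Q = 0.519464, giving −¼ ln(0.519464) = 0.163739.
d = 0.293758 + 0.163739 = 0.457497.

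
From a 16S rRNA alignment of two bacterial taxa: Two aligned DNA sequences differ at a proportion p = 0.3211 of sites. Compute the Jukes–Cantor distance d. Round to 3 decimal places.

d = −(3/4) ln(1 − 4p/3) = −0.75 ln(1 − 0.428133) = −0.75 ln(0.571867)
  = −0.75 × (-0.558849) = 0.419137 substitutions/site.

0.419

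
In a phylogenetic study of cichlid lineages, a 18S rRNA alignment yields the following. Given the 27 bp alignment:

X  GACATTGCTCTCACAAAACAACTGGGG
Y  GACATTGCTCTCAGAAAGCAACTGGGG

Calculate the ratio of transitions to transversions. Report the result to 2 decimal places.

1.00

Transitions are A↔G and C↔T; transversions are all other mismatches.
Transitions: 1. Transversions: 1.
R = 1/1 = 1.00.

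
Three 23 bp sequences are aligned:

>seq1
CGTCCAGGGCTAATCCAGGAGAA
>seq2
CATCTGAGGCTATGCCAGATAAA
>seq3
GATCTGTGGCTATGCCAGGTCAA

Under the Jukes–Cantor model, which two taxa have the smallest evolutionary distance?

seq1–seq2: 9/23 differ, p = 0.391, d = 0.553.
seq1–seq3: 9/23 differ, p = 0.391, d = 0.553.
seq2–seq3: 4/23 differ, p = 0.174, d = 0.198.
The smallest distance is between seq2 and seq3.

seq2 and seq3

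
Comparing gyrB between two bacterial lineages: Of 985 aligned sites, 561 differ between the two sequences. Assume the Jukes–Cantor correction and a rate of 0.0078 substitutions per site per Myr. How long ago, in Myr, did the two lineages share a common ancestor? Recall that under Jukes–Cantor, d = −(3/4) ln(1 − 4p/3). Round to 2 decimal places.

68.49

p = 561/985 ≈ 0.569543.
d = −(3/4) ln(1 − 4p/3) = −0.75 ln(1 − 0.759391) = −0.75 ln(0.240609)
  = −0.75 × (-1.424582) = 1.068437 substitutions/site.
Under a molecular clock d = 2μt, so t = d/(2μ) = 1.068437 / (2 × 0.0078) = 68.49 Myr.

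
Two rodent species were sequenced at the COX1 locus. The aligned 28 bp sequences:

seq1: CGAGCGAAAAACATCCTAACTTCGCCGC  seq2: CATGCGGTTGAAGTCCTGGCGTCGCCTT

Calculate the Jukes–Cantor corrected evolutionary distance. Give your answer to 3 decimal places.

0.724

The sequences differ at 13 of 28 sites, so p = 13/28 ≈ 0.464286.
d = −(3/4) ln(1 − 4p/3) = −0.75 ln(1 − 0.619048) = −0.75 ln(0.380952)
  = −0.75 × (-0.965082) = 0.723812 substitutions/site.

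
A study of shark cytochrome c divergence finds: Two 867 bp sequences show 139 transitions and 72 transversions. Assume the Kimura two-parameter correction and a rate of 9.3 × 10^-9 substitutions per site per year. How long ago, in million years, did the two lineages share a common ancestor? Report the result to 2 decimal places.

16.34

P = 139/867 ≈ 0.160323 and Q = 72/867 ≈ 0.083045.
Under the Kimura two-parameter model, d = −½ ln(1 − 2P − Q) − ¼ ln(1 − 2Q).
1 − 2P − Q = 0.596309, giving −½ ln(0.596309) = 0.258498.
1 − 2Q = 0.83391, giving −¼ ln(0.83391) = 0.045407.
d = 0.258498 + 0.045407 = 0.303905.
Under a molecular clock d = 2μt, so t = d/(2μ) = 0.303905 / (2 × 9.3 × 10^-9) = 16.34 million years.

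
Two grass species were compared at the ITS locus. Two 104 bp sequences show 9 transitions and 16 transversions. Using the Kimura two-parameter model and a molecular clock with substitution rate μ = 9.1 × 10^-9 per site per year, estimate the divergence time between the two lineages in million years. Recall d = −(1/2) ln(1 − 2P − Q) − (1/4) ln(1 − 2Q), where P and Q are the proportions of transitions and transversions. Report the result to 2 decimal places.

15.93

P = 9/104 ≈ 0.086538 and Q = 16/104 ≈ 0.153846.
Under the Kimura two-parameter model, d = −½ ln(1 − 2P − Q) − ¼ ln(1 − 2Q).
1 − 2P − Q = 0.673078, giving −½ ln(0.673078) = 0.197947.
1 − 2Q = 0.692308, giving −¼ ln(0.692308) = 0.091931.
d = 0.197947 + 0.091931 = 0.289878.
Under a molecular clock d = 2μt, so t = d/(2μ) = 0.289878 / (2 × 9.1 × 10^-9) = 15.93 million years.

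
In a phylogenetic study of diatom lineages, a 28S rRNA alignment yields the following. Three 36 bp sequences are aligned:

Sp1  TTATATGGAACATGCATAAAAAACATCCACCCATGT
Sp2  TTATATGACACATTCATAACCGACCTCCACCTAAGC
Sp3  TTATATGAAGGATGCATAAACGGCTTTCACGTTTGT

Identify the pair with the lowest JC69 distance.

Sp1–Sp2: 10/36 differ, p = 0.278, d = 0.347.
Sp1–Sp3: 11/36 differ, p = 0.306, d = 0.392.
Sp2–Sp3: 12/36 differ, p = 0.333, d = 0.441.
The smallest distance is between Sp1 and Sp2.

Sp1 and Sp2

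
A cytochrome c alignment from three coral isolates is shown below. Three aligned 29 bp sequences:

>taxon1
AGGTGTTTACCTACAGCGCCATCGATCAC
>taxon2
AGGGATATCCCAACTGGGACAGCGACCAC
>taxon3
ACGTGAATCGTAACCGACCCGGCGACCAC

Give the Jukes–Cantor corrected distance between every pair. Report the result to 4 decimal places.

d(taxon1,taxon2) = 0.4618, d(taxon1,taxon3) = 0.6829, d(taxon2,taxon3) = 0.5285

taxon1–taxon2: 10/29 sites differ → p ≈ 0.344828, d = −0.75 ln(1 − 0.459771) = 0.461822 ≈ 0.4618.
taxon1–taxon3: 13/29 sites differ → p ≈ 0.448276, d = −0.75 ln(1 − 0.597701) = 0.682920 ≈ 0.6829.
taxon2–taxon3: 11/29 sites differ → p ≈ 0.37931, d = −0.75 ln(1 − 0.505747) = 0.528531 ≈ 0.5285.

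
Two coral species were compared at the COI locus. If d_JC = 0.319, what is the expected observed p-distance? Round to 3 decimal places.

0.260

p = (3/4)(1 − e^(−4d/3)) = 0.75 × (1 − e^(-0.425333)) = 0.75 × (1 − 0.653552) = 0.259836.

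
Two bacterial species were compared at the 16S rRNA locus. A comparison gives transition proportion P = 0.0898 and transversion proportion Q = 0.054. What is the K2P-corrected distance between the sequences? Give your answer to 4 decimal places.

Under the Kimura two-parameter model, d = −½ ln(1 − 2P − Q) − ¼ ln(1 − 2Q).
1 − 2P − Q = 0.7664, giving −½ ln(0.7664) = 0.133026.
1 − 2Q = 0.892, giving −¼ ln(0.892) = 0.028572.
d = 0.133026 + 0.028572 = 0.161598.

0.1616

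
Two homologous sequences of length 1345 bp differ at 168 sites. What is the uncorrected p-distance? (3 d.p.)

0.125

p = 168/1345 = 0.124907… ≈ 0.125 (to 3 d.p.).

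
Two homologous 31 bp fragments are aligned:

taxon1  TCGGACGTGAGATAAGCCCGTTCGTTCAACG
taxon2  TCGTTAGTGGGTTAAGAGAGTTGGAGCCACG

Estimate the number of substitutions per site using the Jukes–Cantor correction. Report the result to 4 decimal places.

0.5445

The sequences differ at 12 of 31 sites, so p = 12/31 ≈ 0.387097.
d = −(3/4) ln(1 − 4p/3) = −0.75 ln(1 − 0.516129) = −0.75 ln(0.483871)
  = −0.75 × (-0.725937) = 0.544453 substitutions/site.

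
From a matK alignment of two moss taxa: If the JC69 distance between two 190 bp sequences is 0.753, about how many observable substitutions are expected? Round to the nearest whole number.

90

Invert JC69: p = (3/4)(1 − e^(−4d/3)) = 0.75 × (1 − e^(-1.004)) = 0.75 × (1 − 0.366411) = 0.475192.
Expected differing sites = pL ≈ 0.475192 × 190 = 90.28648 ≈ 90.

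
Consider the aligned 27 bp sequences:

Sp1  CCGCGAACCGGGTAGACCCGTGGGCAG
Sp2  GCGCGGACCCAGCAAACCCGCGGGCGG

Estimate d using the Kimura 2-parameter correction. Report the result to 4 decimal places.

Of 27 sites, 6 differences are transitions and 2 are transversions, so P = 6/27 ≈ 0.222222 and Q = 2/27 ≈ 0.074074.
Under the Kimura two-parameter model, d = −½ ln(1 − 2P − Q) − ¼ ln(1 − 2Q).
1 − 2P − Q = 0.481482, giving −½ ln(0.481482) = 0.365443.
1 − 2Q = 0.851852, giving −¼ ln(0.851852) = 0.040086.
d = 0.365443 + 0.040086 = 0.405529.

0.4055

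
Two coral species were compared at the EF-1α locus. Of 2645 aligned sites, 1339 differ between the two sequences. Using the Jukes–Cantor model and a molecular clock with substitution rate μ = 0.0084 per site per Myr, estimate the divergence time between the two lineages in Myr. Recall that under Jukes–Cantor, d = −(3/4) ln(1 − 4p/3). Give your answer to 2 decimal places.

p = 1339/2645 ≈ 0.506238.
d = −(3/4) ln(1 − 4p/3) = −0.75 ln(1 − 0.674984) = −0.75 ln(0.325016)
  = −0.75 × (-1.123881) = 0.842911 substitutions/site.
Under a molecular clock d = 2μt, so t = d/(2μ) = 0.842911 / (2 × 0.0084) = 50.17 Myr.

50.17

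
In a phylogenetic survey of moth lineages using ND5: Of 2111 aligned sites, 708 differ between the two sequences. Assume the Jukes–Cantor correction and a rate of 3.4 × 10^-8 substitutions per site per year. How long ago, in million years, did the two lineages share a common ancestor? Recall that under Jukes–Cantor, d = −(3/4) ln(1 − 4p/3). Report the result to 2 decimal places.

p = 708/2111 ≈ 0.335386.
d = −(3/4) ln(1 − 4p/3) = −0.75 ln(1 − 0.447181) = −0.75 ln(0.552819)
  = −0.75 × (-0.592725) = 0.444544 substitutions/site.
Under a molecular clock d = 2μt, so t = d/(2μ) = 0.444544 / (2 × 3.4 × 10^-8) = 6.54 million years.

6.54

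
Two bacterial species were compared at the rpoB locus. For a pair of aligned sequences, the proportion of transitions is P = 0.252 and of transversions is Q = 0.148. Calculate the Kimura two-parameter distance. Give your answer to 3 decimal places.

Under the Kimura two-parameter model, d = −½ ln(1 − 2P − Q) − ¼ ln(1 − 2Q).
1 − 2P − Q = 0.348, giving −½ ln(0.348) = 0.527776.
1 − 2Q = 0.704, giving −¼ ln(0.704) = 0.087744.
d = 0.527776 + 0.087744 = 0.615520.

0.616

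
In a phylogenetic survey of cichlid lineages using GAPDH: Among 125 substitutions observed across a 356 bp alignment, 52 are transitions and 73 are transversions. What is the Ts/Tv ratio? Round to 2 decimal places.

0.71

R = 52/73 = 0.712328… ≈ 0.71 (to 2 d.p.).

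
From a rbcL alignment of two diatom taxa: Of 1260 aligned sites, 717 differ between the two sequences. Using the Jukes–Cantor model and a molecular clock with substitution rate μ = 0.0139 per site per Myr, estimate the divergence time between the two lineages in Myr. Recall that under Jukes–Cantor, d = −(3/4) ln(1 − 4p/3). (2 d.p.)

38.36

p = 717/1260 ≈ 0.569048.
d = −(3/4) ln(1 − 4p/3) = −0.75 ln(1 − 0.758731) = −0.75 ln(0.241269)
  = −0.75 × (-1.421843) = 1.066382 substitutions/site.
Under a molecular clock d = 2μt, so t = d/(2μ) = 1.066382 / (2 × 0.0139) = 38.36 Myr.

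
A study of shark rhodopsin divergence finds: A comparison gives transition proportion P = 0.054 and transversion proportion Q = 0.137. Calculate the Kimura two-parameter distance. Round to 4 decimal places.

0.2206

Under the Kimura two-parameter model, d = −½ ln(1 − 2P − Q) − ¼ ln(1 − 2Q).
1 − 2P − Q = 0.755, giving −½ ln(0.755) = 0.140519.
1 − 2Q = 0.726, giving −¼ ln(0.726) = 0.080051.
d = 0.140519 + 0.080051 = 0.220570.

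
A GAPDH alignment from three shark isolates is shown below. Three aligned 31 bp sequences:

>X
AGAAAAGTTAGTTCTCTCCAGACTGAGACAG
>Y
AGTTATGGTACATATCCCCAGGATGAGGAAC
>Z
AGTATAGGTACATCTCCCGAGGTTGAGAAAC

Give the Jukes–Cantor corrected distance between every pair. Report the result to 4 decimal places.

d(X,Y) = 0.6143, d(X,Z) = 0.4806, d(Y,Z) = 0.2687

X–Y: 13/31 sites differ → p ≈ 0.419355, d = −0.75 ln(1 − 0.55914) = 0.614271 ≈ 0.6143.
X–Z: 11/31 sites differ → p ≈ 0.354839, d = −0.75 ln(1 − 0.473119) = 0.480585 ≈ 0.4806.
Y–Z: 7/31 sites differ → p ≈ 0.225806, d = −0.75 ln(1 − 0.301075) = 0.268659 ≈ 0.2687.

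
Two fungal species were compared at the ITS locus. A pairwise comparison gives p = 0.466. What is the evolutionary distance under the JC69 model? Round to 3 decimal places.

0.728

d = −(3/4) ln(1 − 4p/3) = −0.75 ln(1 − 0.621333) = −0.75 ln(0.378667)
  = −0.75 × (-0.971098) = 0.728324 substitutions/site.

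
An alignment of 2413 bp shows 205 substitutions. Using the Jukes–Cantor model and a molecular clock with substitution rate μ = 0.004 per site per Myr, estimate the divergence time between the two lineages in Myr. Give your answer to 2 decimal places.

11.27

p = 205/2413 ≈ 0.084956.
d = −(3/4) ln(1 − 4p/3) = −0.75 ln(1 − 0.113275) = −0.75 ln(0.886725)
  = −0.75 × (-0.120220) = 0.090165 substitutions/site.
Under a molecular clock d = 2μt, so t = d/(2μ) = 0.090165 / (2 × 0.004) = 11.27 Myr.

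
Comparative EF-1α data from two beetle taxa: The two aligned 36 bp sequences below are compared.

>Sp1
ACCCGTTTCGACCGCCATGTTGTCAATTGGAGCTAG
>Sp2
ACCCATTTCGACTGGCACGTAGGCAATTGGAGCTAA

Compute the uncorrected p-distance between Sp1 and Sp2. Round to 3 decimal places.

The sequences differ at 7 of 36 positions (sites 5, 13, 15, 18, 21, 23, 36).
p = 7/36 = 0.194444… ≈ 0.194 (to 3 d.p.).

0.194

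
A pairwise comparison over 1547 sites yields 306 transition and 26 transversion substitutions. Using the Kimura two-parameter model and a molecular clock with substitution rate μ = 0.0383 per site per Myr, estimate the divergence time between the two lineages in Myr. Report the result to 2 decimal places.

3.58

P = 306/1547 ≈ 0.197802 and Q = 26/1547 ≈ 0.016807.
Under the Kimura two-parameter model, d = −½ ln(1 − 2P − Q) − ¼ ln(1 − 2Q).
1 − 2P − Q = 0.587589, giving −½ ln(0.587589) = 0.265864.
1 − 2Q = 0.966386, giving −¼ ln(0.966386) = 0.008548.
d = 0.265864 + 0.008548 = 0.274412.
Under a molecular clock d = 2μt, so t = d/(2μ) = 0.274412 / (2 × 0.0383) = 3.58 Myr.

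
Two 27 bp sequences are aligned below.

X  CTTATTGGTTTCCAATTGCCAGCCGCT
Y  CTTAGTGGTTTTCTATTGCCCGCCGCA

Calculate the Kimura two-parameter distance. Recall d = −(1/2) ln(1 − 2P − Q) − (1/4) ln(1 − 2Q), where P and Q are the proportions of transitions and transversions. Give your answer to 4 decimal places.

0.2135

Of 27 sites, 1 differences are transitions and 4 are transversions, so P = 1/27 ≈ 0.037037 and Q = 4/27 ≈ 0.148148.
Under the Kimura two-parameter model, d = −½ ln(1 − 2P − Q) − ¼ ln(1 − 2Q).
1 − 2P − Q = 0.777778, giving −½ ln(0.777778) = 0.125657.
1 − 2Q = 0.703704, giving −¼ ln(0.703704) = 0.087849.
d = 0.125657 + 0.087849 = 0.213506.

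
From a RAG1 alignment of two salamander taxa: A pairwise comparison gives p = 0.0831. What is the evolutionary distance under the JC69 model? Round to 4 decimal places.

d = −(3/4) ln(1 − 4p/3) = −0.75 ln(1 − 0.1108) = −0.75 ln(0.8892)
  = −0.75 × (-0.117433) = 0.088075 substitutions/site.

0.0881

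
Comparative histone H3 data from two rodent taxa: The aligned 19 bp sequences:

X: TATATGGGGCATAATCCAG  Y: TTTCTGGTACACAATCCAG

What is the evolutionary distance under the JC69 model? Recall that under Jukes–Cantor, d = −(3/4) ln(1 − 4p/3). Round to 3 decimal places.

0.324

The sequences differ at 5 of 19 sites (2, 4, 8, 9, 12), so p = 5/19 ≈ 0.263158.
d = −(3/4) ln(1 − 4p/3) = −0.75 ln(1 − 0.350877) = −0.75 ln(0.649123)
  = −0.75 × (-0.432133) = 0.324100 substitutions/site.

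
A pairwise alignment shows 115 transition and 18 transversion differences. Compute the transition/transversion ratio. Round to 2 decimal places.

R = 115/18 = 6.388888… ≈ 6.39 (to 2 d.p.).

6.39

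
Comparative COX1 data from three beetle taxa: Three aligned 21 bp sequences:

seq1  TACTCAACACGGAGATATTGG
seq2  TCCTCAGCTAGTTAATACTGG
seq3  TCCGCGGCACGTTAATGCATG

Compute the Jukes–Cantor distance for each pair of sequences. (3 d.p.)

d(seq1,seq2) = 0.532, d(seq1,seq3) = 0.899, d(seq2,seq3) = 0.441

seq1–seq2: 8/21 sites differ → p ≈ 0.380952, d = −0.75 ln(1 − 0.507936) = 0.531860 ≈ 0.532.
seq1–seq3: 11/21 sites differ → p ≈ 0.52381, d = −0.75 ln(1 − 0.698413) = 0.899023 ≈ 0.899.
seq2–seq3: 7/21 sites differ → p ≈ 0.333333, d = −0.75 ln(1 − 0.444444) = 0.440839 ≈ 0.441.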